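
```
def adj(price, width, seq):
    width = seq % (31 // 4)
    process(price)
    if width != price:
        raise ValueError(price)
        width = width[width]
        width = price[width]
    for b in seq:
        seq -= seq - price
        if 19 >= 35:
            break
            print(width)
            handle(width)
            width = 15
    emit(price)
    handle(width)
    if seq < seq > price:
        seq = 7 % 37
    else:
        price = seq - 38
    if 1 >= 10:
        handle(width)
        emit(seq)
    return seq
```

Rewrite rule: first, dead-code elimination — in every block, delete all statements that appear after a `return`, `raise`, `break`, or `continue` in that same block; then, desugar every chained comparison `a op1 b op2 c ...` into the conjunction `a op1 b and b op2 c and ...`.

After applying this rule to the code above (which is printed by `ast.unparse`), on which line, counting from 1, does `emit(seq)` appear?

Transformed code:
def adj(price, width, seq):
    width = seq % (31 // 4)
    process(price)
    if width != price:
        raise ValueError(price)
    for b in seq:
        seq -= seq - price
        if 19 >= 35:
            break
    emit(price)
    handle(width)
    if seq < seq and seq > price:
        seq = 7 % 37
    else:
        price = seq - 38
    if 1 >= 10:
        handle(width)
        emit(seq)
    return seq

18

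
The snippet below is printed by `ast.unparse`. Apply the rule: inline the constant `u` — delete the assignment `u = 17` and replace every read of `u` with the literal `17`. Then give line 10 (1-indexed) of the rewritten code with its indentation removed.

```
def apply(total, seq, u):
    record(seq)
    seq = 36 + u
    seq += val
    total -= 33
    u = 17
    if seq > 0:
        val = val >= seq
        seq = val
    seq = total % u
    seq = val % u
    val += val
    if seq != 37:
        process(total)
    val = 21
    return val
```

seq = val % 17

Transformed code:
def apply(total, seq, u):
    record(seq)
    seq = 36 + 17
    seq += val
    total -= 33
    if seq > 0:
        val = val >= seq
        seq = val
    seq = total % 17
    seq = val % 17
    val += val
    if seq != 37:
        process(total)
    val = 21
    return val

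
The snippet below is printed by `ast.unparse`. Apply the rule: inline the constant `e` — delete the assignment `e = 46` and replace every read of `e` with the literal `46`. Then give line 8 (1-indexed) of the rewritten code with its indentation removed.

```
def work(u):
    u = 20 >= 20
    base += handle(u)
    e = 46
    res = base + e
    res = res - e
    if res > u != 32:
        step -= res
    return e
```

return 46

Transformed code:
def work(u):
    u = 20 >= 20
    base += handle(u)
    res = base + 46
    res = res - 46
    if res > u != 32:
        step -= res
    return 46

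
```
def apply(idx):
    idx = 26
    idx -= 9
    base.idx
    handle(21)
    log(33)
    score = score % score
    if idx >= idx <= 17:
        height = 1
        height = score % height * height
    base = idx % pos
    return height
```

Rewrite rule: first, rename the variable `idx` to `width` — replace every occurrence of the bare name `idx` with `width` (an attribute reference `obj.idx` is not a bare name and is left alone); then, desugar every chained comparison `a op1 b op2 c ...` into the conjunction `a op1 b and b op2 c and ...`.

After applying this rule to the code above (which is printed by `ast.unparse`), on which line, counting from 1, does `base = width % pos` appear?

11

Transformed code:
def apply(width):
    width = 26
    width -= 9
    base.idx
    handle(21)
    log(33)
    score = score % score
    if width >= width and width <= 17:
        height = 1
        height = score % height * height
    base = width % pos
    return height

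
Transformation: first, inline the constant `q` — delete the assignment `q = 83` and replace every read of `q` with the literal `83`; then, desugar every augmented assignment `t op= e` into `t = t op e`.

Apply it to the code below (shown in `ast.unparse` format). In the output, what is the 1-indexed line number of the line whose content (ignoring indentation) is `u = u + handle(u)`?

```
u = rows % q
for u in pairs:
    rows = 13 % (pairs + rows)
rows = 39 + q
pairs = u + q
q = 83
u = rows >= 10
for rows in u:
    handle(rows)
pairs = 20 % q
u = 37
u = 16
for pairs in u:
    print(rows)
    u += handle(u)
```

14

Transformed code:
u = rows % 83
for u in pairs:
    rows = 13 % (pairs + rows)
rows = 39 + 83
pairs = u + 83
u = rows >= 10
for rows in u:
    handle(rows)
pairs = 20 % 83
u = 37
u = 16
for pairs in u:
    print(rows)
    u = u + handle(u)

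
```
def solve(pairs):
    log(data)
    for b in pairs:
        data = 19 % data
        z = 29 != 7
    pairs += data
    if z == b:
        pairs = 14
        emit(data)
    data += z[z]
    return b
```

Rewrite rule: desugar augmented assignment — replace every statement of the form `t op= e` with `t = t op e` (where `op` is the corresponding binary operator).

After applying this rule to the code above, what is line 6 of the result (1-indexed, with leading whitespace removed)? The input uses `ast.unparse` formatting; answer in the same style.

Transformed code:
def solve(pairs):
    log(data)
    for b in pairs:
        data = 19 % data
        z = 29 != 7
    pairs = pairs + data
    if z == b:
        pairs = 14
        emit(data)
    data = data + z[z]
    return b

pairs = pairs + data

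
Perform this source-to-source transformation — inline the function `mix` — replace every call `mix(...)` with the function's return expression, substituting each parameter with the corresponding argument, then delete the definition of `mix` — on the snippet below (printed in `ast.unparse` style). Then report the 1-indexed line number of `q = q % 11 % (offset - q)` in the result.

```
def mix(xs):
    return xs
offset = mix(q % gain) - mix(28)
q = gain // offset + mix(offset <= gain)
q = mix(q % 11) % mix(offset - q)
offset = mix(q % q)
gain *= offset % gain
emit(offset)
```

Transformed code:
offset = q % gain - 28
q = gain // offset + (offset <= gain)
q = q % 11 % (offset - q)
offset = q % q
gain *= offset % gain
emit(offset)

3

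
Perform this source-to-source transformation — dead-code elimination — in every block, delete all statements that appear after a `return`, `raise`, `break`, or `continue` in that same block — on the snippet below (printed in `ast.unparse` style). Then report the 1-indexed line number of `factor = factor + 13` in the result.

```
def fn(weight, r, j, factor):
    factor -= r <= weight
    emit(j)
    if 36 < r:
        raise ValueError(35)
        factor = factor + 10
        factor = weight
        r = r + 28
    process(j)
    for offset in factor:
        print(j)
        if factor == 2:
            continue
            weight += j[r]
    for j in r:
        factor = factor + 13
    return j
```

12

Transformed code:
def fn(weight, r, j, factor):
    factor -= r <= weight
    emit(j)
    if 36 < r:
        raise ValueError(35)
    process(j)
    for offset in factor:
        print(j)
        if factor == 2:
            continue
    for j in r:
        factor = factor + 13
    return j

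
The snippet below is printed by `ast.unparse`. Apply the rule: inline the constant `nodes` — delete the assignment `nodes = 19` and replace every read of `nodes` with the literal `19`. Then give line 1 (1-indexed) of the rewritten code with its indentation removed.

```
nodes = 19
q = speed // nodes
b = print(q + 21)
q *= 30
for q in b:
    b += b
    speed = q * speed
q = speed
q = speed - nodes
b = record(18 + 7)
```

Transformed code:
q = speed // 19
b = print(q + 21)
q *= 30
for q in b:
    b += b
    speed = q * speed
q = speed
q = speed - 19
b = record(18 + 7)

q = speed // 19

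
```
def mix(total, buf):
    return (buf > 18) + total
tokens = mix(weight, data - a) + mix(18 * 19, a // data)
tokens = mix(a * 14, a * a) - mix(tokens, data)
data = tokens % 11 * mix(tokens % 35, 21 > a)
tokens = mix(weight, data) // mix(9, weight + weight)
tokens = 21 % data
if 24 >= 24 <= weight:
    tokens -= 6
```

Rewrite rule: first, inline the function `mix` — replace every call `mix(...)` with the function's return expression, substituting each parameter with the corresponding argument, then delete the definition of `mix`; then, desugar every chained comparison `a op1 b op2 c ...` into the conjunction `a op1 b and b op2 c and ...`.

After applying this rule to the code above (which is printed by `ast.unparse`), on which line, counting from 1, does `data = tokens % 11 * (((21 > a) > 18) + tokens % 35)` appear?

3

Transformed code:
tokens = (data - a > 18) + weight + ((a // data > 18) + 18 * 19)
tokens = (a * a > 18) + a * 14 - ((data > 18) + tokens)
data = tokens % 11 * (((21 > a) > 18) + tokens % 35)
tokens = ((data > 18) + weight) // ((weight + weight > 18) + 9)
tokens = 21 % data
if 24 >= 24 and 24 <= weight:
    tokens -= 6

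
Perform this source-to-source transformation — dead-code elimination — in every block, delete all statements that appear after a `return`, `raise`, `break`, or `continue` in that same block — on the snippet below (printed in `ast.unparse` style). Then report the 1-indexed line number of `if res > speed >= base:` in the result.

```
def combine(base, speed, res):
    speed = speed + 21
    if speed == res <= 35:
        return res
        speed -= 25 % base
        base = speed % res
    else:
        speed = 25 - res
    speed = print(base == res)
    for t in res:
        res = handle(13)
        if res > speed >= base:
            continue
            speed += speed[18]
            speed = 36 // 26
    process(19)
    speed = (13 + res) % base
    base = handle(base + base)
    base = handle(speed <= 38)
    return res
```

Transformed code:
def combine(base, speed, res):
    speed = speed + 21
    if speed == res <= 35:
        return res
    else:
        speed = 25 - res
    speed = print(base == res)
    for t in res:
        res = handle(13)
        if res > speed >= base:
            continue
    process(19)
    speed = (13 + res) % base
    base = handle(base + base)
    base = handle(speed <= 38)
    return res

10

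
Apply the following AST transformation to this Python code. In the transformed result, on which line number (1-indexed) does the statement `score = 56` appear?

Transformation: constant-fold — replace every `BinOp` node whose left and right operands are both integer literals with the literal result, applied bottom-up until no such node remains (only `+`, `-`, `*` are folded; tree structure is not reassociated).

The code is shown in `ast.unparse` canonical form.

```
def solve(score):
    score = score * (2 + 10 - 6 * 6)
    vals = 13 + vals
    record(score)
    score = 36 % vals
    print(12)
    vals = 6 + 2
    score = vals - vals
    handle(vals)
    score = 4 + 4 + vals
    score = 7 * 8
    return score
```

11

Transformed code:
def solve(score):
    score = score * -24
    vals = 13 + vals
    record(score)
    score = 36 % vals
    print(12)
    vals = 8
    score = vals - vals
    handle(vals)
    score = 8 + vals
    score = 56
    return score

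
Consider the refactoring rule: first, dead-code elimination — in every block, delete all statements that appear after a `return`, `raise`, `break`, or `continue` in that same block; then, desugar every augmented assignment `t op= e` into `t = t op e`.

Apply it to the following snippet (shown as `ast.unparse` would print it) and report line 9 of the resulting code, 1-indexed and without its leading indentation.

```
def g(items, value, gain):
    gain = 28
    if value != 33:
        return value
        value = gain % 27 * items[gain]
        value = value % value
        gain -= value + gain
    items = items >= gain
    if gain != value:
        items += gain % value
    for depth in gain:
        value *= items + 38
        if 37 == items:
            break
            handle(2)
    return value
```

value = value * (items + 38)

Transformed code:
def g(items, value, gain):
    gain = 28
    if value != 33:
        return value
    items = items >= gain
    if gain != value:
        items = items + gain % value
    for depth in gain:
        value = value * (items + 38)
        if 37 == items:
            break
    return value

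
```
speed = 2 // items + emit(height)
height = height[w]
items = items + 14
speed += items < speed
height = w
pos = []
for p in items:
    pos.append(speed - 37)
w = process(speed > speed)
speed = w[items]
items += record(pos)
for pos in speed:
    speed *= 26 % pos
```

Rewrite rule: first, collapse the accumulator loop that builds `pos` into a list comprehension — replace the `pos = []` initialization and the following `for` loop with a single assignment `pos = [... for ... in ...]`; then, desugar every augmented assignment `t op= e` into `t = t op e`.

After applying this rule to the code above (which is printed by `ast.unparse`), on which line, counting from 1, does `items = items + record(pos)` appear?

9

Transformed code:
speed = 2 // items + emit(height)
height = height[w]
items = items + 14
speed = speed + (items < speed)
height = w
pos = [speed - 37 for p in items]
w = process(speed > speed)
speed = w[items]
items = items + record(pos)
for pos in speed:
    speed = speed * (26 % pos)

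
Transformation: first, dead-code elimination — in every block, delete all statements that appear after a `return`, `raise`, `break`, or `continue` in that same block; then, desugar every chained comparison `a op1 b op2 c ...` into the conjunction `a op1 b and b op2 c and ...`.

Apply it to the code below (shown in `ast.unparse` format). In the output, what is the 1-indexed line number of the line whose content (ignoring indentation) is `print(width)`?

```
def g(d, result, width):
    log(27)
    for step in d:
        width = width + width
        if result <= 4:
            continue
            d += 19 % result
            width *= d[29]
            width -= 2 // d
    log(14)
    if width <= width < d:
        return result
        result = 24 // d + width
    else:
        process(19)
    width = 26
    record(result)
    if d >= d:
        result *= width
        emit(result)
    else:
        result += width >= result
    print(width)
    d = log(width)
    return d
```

19

Transformed code:
def g(d, result, width):
    log(27)
    for step in d:
        width = width + width
        if result <= 4:
            continue
    log(14)
    if width <= width and width < d:
        return result
    else:
        process(19)
    width = 26
    record(result)
    if d >= d:
        result *= width
        emit(result)
    else:
        result += width >= result
    print(width)
    d = log(width)
    return d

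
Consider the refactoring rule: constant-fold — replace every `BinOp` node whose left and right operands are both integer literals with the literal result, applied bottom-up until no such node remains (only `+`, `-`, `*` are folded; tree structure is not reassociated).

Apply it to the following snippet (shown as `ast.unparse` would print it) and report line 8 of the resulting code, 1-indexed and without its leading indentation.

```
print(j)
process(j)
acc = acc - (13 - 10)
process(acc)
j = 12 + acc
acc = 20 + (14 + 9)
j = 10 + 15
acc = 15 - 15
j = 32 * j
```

acc = 0

Transformed code:
print(j)
process(j)
acc = acc - 3
process(acc)
j = 12 + acc
acc = 43
j = 25
acc = 0
j = 32 * j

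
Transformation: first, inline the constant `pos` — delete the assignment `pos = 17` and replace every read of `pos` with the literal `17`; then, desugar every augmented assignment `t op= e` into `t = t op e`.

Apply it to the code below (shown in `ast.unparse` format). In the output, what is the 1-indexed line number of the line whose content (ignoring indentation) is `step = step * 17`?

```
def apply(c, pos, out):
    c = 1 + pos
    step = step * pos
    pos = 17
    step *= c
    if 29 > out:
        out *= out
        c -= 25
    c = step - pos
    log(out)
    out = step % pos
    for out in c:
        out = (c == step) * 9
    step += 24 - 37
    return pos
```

3

Transformed code:
def apply(c, pos, out):
    c = 1 + 17
    step = step * 17
    step = step * c
    if 29 > out:
        out = out * out
        c = c - 25
    c = step - 17
    log(out)
    out = step % 17
    for out in c:
        out = (c == step) * 9
    step = step + (24 - 37)
    return 17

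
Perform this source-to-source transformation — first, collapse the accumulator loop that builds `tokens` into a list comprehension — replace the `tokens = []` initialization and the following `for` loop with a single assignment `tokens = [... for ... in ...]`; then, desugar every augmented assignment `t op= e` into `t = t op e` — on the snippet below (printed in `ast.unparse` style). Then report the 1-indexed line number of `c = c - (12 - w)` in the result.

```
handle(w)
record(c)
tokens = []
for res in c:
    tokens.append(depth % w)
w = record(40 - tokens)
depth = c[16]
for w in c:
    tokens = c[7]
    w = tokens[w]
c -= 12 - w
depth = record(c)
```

Transformed code:
handle(w)
record(c)
tokens = [depth % w for res in c]
w = record(40 - tokens)
depth = c[16]
for w in c:
    tokens = c[7]
    w = tokens[w]
c = c - (12 - w)
depth = record(c)

9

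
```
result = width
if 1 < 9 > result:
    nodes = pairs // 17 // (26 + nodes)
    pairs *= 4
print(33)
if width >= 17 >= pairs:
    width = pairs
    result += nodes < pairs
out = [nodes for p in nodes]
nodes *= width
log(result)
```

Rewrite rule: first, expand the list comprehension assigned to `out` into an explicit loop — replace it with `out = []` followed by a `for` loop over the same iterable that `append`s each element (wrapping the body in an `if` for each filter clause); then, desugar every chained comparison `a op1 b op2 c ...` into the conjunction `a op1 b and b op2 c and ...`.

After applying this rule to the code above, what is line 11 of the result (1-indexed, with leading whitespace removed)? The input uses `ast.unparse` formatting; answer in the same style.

Transformed code:
result = width
if 1 < 9 and 9 > result:
    nodes = pairs // 17 // (26 + nodes)
    pairs *= 4
print(33)
if width >= 17 and 17 >= pairs:
    width = pairs
    result += nodes < pairs
out = []
for p in nodes:
    out.append(nodes)
nodes *= width
log(result)

out.append(nodes)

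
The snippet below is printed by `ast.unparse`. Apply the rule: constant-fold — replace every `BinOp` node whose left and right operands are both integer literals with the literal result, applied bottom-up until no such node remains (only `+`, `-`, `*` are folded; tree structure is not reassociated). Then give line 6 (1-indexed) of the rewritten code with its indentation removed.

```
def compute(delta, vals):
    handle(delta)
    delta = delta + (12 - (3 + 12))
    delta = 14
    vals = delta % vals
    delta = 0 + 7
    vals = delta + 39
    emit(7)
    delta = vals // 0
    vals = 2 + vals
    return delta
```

delta = 7

Transformed code:
def compute(delta, vals):
    handle(delta)
    delta = delta + -3
    delta = 14
    vals = delta % vals
    delta = 7
    vals = delta + 39
    emit(7)
    delta = vals // 0
    vals = 2 + vals
    return delta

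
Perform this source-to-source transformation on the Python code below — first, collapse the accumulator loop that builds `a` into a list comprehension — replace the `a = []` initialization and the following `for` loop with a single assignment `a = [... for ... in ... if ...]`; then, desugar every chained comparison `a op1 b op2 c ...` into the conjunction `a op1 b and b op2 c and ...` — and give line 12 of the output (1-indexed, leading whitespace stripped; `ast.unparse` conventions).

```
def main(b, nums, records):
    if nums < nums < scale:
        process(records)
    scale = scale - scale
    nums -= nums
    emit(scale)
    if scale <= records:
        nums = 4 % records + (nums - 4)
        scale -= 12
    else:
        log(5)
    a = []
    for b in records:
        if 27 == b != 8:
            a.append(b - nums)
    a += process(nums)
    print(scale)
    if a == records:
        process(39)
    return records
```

a = [b - nums for b in records if 27 == b and b != 8]

Transformed code:
def main(b, nums, records):
    if nums < nums and nums < scale:
        process(records)
    scale = scale - scale
    nums -= nums
    emit(scale)
    if scale <= records:
        nums = 4 % records + (nums - 4)
        scale -= 12
    else:
        log(5)
    a = [b - nums for b in records if 27 == b and b != 8]
    a += process(nums)
    print(scale)
    if a == records:
        process(39)
    return records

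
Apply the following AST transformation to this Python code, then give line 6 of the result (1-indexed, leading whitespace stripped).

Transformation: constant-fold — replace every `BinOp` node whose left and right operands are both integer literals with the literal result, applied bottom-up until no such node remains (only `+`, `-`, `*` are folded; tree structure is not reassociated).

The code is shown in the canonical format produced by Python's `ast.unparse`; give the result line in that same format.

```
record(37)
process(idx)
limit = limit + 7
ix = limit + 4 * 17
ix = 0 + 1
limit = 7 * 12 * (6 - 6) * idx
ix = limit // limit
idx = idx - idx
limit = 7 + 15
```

Transformed code:
record(37)
process(idx)
limit = limit + 7
ix = limit + 68
ix = 1
limit = 0 * idx
ix = limit // limit
idx = idx - idx
limit = 22

limit = 0 * idx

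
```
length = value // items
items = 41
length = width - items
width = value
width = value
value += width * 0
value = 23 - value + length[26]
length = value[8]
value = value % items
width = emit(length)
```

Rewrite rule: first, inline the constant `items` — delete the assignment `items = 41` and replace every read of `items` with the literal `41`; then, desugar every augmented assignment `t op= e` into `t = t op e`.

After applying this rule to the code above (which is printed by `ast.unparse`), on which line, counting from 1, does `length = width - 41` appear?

2

Transformed code:
length = value // 41
length = width - 41
width = value
width = value
value = value + width * 0
value = 23 - value + length[26]
length = value[8]
value = value % 41
width = emit(length)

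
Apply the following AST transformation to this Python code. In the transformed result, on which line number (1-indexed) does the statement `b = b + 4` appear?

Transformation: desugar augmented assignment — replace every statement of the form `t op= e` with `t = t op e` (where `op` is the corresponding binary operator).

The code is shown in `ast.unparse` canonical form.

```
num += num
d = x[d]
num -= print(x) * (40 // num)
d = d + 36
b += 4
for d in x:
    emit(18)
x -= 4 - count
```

Transformed code:
num = num + num
d = x[d]
num = num - print(x) * (40 // num)
d = d + 36
b = b + 4
for d in x:
    emit(18)
x = x - (4 - count)

5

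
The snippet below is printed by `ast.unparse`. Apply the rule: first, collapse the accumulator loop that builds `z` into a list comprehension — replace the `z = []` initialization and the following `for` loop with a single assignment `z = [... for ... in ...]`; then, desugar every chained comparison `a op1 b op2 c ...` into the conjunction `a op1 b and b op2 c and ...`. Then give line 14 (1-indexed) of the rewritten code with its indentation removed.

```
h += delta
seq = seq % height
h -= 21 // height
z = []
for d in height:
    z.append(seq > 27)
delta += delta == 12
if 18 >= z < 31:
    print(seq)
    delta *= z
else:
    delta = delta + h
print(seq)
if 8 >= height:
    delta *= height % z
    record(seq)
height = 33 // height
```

Transformed code:
h += delta
seq = seq % height
h -= 21 // height
z = [seq > 27 for d in height]
delta += delta == 12
if 18 >= z and z < 31:
    print(seq)
    delta *= z
else:
    delta = delta + h
print(seq)
if 8 >= height:
    delta *= height % z
    record(seq)
height = 33 // height

record(seq)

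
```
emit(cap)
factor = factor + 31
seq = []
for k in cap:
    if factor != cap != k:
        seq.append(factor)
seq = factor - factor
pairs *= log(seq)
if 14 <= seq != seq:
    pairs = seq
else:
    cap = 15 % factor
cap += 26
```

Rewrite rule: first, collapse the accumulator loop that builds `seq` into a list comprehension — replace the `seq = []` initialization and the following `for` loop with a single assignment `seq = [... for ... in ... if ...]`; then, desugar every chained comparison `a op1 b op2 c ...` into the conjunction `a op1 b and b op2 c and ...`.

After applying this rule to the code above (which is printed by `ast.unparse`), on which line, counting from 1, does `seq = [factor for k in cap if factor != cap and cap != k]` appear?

3

Transformed code:
emit(cap)
factor = factor + 31
seq = [factor for k in cap if factor != cap and cap != k]
seq = factor - factor
pairs *= log(seq)
if 14 <= seq and seq != seq:
    pairs = seq
else:
    cap = 15 % factor
cap += 26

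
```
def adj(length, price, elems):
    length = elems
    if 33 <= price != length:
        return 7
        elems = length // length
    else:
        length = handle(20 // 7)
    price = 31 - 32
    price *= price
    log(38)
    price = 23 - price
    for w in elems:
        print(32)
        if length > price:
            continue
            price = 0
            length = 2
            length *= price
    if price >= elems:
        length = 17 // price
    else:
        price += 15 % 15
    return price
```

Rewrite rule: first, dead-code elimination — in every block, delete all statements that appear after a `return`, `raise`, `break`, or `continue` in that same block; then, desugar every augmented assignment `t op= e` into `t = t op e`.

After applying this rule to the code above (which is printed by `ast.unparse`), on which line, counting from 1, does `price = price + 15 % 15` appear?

18

Transformed code:
def adj(length, price, elems):
    length = elems
    if 33 <= price != length:
        return 7
    else:
        length = handle(20 // 7)
    price = 31 - 32
    price = price * price
    log(38)
    price = 23 - price
    for w in elems:
        print(32)
        if length > price:
            continue
    if price >= elems:
        length = 17 // price
    else:
        price = price + 15 % 15
    return price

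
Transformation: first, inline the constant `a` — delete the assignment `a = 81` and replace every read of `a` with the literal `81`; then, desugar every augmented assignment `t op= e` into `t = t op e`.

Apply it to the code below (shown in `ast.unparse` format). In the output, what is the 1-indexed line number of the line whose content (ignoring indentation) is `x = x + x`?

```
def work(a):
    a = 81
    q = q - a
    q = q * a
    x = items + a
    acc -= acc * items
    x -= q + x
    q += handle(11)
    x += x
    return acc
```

8

Transformed code:
def work(a):
    q = q - 81
    q = q * 81
    x = items + 81
    acc = acc - acc * items
    x = x - (q + x)
    q = q + handle(11)
    x = x + x
    return acc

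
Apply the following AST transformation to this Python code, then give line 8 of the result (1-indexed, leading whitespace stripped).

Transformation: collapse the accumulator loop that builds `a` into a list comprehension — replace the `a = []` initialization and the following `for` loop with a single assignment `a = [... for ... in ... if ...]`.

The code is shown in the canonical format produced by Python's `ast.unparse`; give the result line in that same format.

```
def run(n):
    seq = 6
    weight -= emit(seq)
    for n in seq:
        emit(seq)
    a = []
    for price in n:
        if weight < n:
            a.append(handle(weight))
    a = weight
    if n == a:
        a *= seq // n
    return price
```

Transformed code:
def run(n):
    seq = 6
    weight -= emit(seq)
    for n in seq:
        emit(seq)
    a = [handle(weight) for price in n if weight < n]
    a = weight
    if n == a:
        a *= seq // n
    return price

if n == a:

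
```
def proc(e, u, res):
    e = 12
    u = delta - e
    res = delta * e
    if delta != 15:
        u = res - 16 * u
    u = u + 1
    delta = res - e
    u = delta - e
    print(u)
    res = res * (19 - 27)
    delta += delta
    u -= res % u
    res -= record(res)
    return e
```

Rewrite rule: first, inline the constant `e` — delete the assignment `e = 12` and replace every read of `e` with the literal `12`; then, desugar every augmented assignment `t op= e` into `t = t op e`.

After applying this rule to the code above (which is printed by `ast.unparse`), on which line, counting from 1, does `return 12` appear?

14

Transformed code:
def proc(e, u, res):
    u = delta - 12
    res = delta * 12
    if delta != 15:
        u = res - 16 * u
    u = u + 1
    delta = res - 12
    u = delta - 12
    print(u)
    res = res * (19 - 27)
    delta = delta + delta
    u = u - res % u
    res = res - record(res)
    return 12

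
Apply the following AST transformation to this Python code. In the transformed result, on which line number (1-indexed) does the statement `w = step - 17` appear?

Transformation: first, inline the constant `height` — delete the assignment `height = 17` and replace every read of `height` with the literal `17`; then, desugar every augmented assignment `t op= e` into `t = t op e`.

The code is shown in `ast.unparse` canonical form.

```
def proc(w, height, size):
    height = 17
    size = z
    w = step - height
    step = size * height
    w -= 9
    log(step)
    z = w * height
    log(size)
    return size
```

Transformed code:
def proc(w, height, size):
    size = z
    w = step - 17
    step = size * 17
    w = w - 9
    log(step)
    z = w * 17
    log(size)
    return size

3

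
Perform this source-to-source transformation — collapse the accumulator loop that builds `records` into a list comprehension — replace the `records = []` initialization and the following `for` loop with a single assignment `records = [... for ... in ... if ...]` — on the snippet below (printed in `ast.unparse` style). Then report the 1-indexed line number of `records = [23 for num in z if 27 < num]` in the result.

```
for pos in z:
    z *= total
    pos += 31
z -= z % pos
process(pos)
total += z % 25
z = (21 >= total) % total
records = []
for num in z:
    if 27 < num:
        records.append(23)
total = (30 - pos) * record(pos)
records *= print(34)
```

Transformed code:
for pos in z:
    z *= total
    pos += 31
z -= z % pos
process(pos)
total += z % 25
z = (21 >= total) % total
records = [23 for num in z if 27 < num]
total = (30 - pos) * record(pos)
records *= print(34)

8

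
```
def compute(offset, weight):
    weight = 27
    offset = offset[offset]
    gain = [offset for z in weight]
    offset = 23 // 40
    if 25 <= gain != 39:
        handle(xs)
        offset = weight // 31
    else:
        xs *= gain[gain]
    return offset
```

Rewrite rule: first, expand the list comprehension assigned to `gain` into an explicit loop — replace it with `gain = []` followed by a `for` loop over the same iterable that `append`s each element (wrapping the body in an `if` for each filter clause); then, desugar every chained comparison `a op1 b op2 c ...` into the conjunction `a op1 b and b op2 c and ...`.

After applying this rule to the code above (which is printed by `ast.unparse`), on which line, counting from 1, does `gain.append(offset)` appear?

6

Transformed code:
def compute(offset, weight):
    weight = 27
    offset = offset[offset]
    gain = []
    for z in weight:
        gain.append(offset)
    offset = 23 // 40
    if 25 <= gain and gain != 39:
        handle(xs)
        offset = weight // 31
    else:
        xs *= gain[gain]
    return offset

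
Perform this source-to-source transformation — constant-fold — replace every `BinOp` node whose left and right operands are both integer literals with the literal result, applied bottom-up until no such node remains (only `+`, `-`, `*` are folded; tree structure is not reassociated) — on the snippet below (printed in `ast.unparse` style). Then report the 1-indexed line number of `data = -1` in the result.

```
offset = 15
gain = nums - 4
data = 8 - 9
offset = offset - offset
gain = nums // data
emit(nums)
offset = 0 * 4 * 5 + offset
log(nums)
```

Transformed code:
offset = 15
gain = nums - 4
data = -1
offset = offset - offset
gain = nums // data
emit(nums)
offset = 0 + offset
log(nums)

3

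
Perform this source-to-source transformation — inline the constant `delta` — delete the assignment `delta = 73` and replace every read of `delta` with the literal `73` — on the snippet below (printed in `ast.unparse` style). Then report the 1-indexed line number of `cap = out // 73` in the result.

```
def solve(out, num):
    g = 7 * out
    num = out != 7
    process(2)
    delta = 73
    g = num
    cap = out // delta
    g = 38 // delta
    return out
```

6

Transformed code:
def solve(out, num):
    g = 7 * out
    num = out != 7
    process(2)
    g = num
    cap = out // 73
    g = 38 // 73
    return out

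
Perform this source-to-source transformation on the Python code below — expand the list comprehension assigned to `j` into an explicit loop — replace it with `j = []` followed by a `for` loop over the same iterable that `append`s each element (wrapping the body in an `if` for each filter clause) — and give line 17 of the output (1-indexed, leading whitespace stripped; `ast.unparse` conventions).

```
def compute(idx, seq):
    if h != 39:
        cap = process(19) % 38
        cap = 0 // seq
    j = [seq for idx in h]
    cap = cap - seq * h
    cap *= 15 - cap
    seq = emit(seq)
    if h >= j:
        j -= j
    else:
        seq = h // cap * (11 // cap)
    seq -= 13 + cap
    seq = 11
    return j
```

return j

Transformed code:
def compute(idx, seq):
    if h != 39:
        cap = process(19) % 38
        cap = 0 // seq
    j = []
    for idx in h:
        j.append(seq)
    cap = cap - seq * h
    cap *= 15 - cap
    seq = emit(seq)
    if h >= j:
        j -= j
    else:
        seq = h // cap * (11 // cap)
    seq -= 13 + cap
    seq = 11
    return j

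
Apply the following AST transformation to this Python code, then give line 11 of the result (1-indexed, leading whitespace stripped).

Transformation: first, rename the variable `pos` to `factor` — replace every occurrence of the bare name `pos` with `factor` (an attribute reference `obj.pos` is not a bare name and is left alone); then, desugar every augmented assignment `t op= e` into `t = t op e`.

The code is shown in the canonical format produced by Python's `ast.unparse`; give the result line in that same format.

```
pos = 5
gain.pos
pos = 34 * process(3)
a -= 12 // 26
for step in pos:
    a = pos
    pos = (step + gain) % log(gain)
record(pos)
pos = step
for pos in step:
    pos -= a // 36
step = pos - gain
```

factor = factor - a // 36

Transformed code:
factor = 5
gain.pos
factor = 34 * process(3)
a = a - 12 // 26
for step in factor:
    a = factor
    factor = (step + gain) % log(gain)
record(factor)
factor = step
for factor in step:
    factor = factor - a // 36
step = factor - gain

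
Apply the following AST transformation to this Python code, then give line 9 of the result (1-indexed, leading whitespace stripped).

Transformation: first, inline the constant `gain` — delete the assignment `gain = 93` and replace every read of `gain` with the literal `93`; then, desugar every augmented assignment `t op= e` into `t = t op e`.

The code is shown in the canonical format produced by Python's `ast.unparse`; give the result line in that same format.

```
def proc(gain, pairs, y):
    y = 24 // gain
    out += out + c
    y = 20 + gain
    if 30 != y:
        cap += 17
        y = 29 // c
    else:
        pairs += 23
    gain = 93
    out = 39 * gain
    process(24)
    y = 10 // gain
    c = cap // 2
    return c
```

Transformed code:
def proc(gain, pairs, y):
    y = 24 // 93
    out = out + (out + c)
    y = 20 + 93
    if 30 != y:
        cap = cap + 17
        y = 29 // c
    else:
        pairs = pairs + 23
    out = 39 * 93
    process(24)
    y = 10 // 93
    c = cap // 2
    return c

pairs = pairs + 23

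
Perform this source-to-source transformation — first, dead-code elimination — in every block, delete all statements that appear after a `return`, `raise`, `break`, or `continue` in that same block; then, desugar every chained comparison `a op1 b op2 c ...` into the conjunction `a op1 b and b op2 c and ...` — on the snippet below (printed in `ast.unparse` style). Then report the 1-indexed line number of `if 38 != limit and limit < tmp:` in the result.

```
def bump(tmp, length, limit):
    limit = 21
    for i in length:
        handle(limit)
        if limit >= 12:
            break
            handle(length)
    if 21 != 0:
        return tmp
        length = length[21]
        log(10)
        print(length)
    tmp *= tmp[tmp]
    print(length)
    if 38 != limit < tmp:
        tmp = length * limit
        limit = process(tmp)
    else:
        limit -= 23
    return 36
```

Transformed code:
def bump(tmp, length, limit):
    limit = 21
    for i in length:
        handle(limit)
        if limit >= 12:
            break
    if 21 != 0:
        return tmp
    tmp *= tmp[tmp]
    print(length)
    if 38 != limit and limit < tmp:
        tmp = length * limit
        limit = process(tmp)
    else:
        limit -= 23
    return 36

11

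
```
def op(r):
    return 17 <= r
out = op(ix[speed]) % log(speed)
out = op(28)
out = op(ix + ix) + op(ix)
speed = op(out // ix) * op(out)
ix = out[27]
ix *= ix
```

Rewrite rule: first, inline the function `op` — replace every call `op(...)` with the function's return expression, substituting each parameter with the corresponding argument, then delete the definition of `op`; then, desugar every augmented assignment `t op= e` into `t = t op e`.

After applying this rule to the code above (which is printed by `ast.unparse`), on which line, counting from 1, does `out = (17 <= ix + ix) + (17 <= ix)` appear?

Transformed code:
out = (17 <= ix[speed]) % log(speed)
out = 17 <= 28
out = (17 <= ix + ix) + (17 <= ix)
speed = (17 <= out // ix) * (17 <= out)
ix = out[27]
ix = ix * ix

3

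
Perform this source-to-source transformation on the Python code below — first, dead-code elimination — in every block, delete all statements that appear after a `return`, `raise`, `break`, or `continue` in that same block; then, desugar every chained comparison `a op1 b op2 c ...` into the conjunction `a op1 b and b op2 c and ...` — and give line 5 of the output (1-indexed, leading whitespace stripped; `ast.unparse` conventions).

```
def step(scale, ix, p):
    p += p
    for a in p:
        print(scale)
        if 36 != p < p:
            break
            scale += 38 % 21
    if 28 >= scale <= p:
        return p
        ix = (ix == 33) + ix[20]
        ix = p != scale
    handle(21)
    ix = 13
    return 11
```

if 36 != p and p < p:

Transformed code:
def step(scale, ix, p):
    p += p
    for a in p:
        print(scale)
        if 36 != p and p < p:
            break
    if 28 >= scale and scale <= p:
        return p
    handle(21)
    ix = 13
    return 11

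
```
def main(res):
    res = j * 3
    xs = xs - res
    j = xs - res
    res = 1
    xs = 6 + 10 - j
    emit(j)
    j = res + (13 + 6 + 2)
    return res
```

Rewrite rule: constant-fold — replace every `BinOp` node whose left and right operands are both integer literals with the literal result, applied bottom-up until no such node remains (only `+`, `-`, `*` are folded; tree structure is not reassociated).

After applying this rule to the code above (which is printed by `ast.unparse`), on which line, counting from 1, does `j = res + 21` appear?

Transformed code:
def main(res):
    res = j * 3
    xs = xs - res
    j = xs - res
    res = 1
    xs = 16 - j
    emit(j)
    j = res + 21
    return res

8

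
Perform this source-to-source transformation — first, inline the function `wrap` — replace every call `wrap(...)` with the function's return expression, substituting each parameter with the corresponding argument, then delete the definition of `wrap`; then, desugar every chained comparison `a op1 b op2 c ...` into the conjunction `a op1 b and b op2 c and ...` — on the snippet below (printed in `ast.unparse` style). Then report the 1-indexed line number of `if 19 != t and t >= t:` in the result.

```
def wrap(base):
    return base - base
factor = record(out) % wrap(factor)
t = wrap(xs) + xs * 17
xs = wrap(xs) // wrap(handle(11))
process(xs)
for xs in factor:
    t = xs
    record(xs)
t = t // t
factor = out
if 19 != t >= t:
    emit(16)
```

10

Transformed code:
factor = record(out) % (factor - factor)
t = xs - xs + xs * 17
xs = (xs - xs) // (handle(11) - handle(11))
process(xs)
for xs in factor:
    t = xs
    record(xs)
t = t // t
factor = out
if 19 != t and t >= t:
    emit(16)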